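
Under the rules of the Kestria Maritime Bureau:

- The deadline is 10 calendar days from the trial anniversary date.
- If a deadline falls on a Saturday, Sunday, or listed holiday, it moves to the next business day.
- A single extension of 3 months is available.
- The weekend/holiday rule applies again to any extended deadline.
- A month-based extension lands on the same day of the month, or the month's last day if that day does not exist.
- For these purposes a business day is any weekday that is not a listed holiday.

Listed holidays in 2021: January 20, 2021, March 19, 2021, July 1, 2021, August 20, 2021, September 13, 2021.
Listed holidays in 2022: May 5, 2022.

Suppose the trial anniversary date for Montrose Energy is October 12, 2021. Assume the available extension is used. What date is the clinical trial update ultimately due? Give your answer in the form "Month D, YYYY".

Adding 10 calendar days to October 12, 2021 gives October 22, 2021.
October 22, 2021 falls on a Friday, which is a business day, so no adjustment is needed.
The 3 months extension carries October 22, 2021 to January 22, 2022.
January 22, 2022 is a Saturday, so it moves to the next business day, January 24, 2022 (Monday).
So the filing is due January 24, 2022.

January 24, 2022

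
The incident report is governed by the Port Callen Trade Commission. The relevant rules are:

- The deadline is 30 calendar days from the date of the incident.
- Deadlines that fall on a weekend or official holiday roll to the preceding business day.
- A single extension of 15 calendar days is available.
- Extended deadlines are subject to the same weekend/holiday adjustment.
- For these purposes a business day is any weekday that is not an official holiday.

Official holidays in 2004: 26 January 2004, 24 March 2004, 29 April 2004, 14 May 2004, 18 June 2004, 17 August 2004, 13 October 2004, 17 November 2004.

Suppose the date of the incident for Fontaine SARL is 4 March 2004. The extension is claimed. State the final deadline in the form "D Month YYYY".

Adding 30 calendar days to 4 March 2004 gives 3 April 2004.
3 April 2004 is a Saturday; the preceding business day is 2 April 2004 (Friday).
Add the 15 calendar-day extension to 2 April 2004: 17 April 2004.
17 April 2004 is a Saturday, so it moves to the preceding business day, 16 April 2004 (Friday).
Deadline: 16 April 2004.

16 April 2004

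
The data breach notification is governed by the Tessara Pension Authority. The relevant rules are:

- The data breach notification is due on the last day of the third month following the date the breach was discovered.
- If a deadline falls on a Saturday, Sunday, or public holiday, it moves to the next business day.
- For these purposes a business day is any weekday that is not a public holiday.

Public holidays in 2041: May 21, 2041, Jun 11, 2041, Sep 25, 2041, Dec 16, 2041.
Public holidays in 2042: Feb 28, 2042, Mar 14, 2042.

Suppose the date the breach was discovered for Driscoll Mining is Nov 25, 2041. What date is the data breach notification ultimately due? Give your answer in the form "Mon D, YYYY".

3 months after Nov 25, 2041 is February 2042; that month ends on Feb 28, 2042.
Because Feb 28, 2042 is a listed holiday, the deadline becomes Mar 3, 2042 (Monday).
The final due date is Mar 3, 2042.

Mar 3, 2042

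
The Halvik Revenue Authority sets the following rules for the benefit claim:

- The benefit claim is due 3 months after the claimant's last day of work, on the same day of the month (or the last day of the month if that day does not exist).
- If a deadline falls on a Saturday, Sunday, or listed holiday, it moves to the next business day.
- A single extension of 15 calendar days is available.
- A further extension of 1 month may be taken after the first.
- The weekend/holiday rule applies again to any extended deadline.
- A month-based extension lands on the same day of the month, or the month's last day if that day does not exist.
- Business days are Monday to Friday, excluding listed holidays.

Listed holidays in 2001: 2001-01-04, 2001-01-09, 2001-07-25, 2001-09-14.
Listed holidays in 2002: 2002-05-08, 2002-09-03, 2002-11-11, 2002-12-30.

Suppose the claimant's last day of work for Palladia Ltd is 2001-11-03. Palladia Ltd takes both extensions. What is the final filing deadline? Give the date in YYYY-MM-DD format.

Moving 3 months forward from 2001-11-03 on the corresponding day gives 2002-02-03.
2002-02-03 falls on a Sunday. Rolling to the next business day gives 2002-02-04, a Monday.
Applying the 15-calendar-day extension: 2002-02-04 + 15 days = 2002-02-19.
2002-02-19 is a Tuesday and not a listed holiday, so it stands.
Applying the 1 month extension: 1 month after 2002-02-19 is 2002-03-19.
Since 2002-03-19 is a Tuesday and not a holiday, the date is unchanged.
So the filing is due 2002-03-19.

2002-03-19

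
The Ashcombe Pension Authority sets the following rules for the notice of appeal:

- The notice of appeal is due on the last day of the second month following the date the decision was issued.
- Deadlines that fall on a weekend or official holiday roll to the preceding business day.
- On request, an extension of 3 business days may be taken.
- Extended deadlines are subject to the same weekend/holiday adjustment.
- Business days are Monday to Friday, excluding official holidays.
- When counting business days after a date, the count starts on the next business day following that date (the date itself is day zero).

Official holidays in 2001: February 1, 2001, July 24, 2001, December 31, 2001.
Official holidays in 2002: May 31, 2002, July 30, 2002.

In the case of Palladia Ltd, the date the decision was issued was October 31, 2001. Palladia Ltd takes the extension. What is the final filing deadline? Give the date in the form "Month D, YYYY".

2 months after October 31, 2001 falls in December 2001; the last day of that month is December 31, 2001.
December 31, 2001 is a listed holiday; the preceding business day is December 28, 2001 (Friday).
Applying the 3-business-day extension: 3 business days after December 28, 2001 is January 3, 2002.
January 3, 2002 (Thursday) is already a business day.
Final deadline: January 3, 2002.

January 3, 2002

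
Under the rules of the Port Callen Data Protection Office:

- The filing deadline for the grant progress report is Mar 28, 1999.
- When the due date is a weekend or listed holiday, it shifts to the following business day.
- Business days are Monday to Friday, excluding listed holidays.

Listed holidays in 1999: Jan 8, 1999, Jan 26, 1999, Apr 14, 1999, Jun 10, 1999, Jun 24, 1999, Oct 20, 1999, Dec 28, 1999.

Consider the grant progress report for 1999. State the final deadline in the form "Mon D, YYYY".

Mar 29, 1999

The stated deadline is Mar 28, 1999.
Mar 28, 1999 falls on a Sunday. Rolling to the next business day gives Mar 29, 1999, a Monday.
The final due date is Mar 29, 1999.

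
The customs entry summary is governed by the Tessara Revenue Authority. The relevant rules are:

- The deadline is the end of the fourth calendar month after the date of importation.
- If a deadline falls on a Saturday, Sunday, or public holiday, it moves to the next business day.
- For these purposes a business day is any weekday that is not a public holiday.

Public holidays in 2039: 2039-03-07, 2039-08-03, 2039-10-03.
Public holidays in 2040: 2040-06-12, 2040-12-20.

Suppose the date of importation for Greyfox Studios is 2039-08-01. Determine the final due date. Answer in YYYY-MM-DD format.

The fourth month after 2039-08-01 is December 2039, whose last day is 2039-12-31.
2039-12-31 is a Saturday, so it moves to the next business day, 2040-01-02 (Monday).
Deadline: 2040-01-02.

2040-01-02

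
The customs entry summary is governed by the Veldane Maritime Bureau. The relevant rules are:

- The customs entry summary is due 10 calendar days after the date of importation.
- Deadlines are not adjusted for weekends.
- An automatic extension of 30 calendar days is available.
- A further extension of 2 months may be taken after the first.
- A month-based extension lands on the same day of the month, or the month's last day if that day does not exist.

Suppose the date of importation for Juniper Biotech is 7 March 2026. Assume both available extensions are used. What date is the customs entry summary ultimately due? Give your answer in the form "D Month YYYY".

16 June 2026

10 calendar days after 7 March 2026 is 17 March 2026.
No adjustment is made for weekends or holidays, so 17 March 2026 stands.
Add the 30 calendar-day extension to 17 March 2026: 16 April 2026.
16 April 2026 is a Thursday; no weekend or holiday adjustment applies.
Applying the 2 months extension: 2 months after 16 April 2026 is 16 June 2026.
16 June 2026 is a Tuesday; no weekend or holiday adjustment applies.
Final deadline: 16 June 2026.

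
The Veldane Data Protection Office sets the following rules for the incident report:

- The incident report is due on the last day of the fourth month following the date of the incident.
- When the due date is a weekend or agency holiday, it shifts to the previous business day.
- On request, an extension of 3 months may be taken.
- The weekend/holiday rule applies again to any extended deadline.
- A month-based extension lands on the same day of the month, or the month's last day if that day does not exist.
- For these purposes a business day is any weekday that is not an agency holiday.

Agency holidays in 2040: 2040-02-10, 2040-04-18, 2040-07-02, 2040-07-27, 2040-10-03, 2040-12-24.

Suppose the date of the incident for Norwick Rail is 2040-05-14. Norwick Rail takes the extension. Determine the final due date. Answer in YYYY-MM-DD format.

4 months after 2040-05-14 is September 2040; that month ends on 2040-09-30.
2040-09-30 is a Sunday, so it moves to the preceding business day, 2040-09-28 (Friday).
Applying the 3 months extension: 3 months after 2040-09-28 is 2040-12-28.
Since 2040-12-28 is a Friday and not a holiday, the date is unchanged.
Final deadline: 2040-12-28.

2040-12-28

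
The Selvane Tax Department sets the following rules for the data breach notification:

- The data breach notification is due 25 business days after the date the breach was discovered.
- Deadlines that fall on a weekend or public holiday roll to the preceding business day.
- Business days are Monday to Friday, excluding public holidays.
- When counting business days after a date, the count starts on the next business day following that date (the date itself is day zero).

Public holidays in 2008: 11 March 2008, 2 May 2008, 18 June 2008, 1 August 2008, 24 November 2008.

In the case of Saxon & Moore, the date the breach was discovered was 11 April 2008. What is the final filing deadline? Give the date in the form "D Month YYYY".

Starting the day after 11 April 2008 and counting 25 business days lands on 19 May 2008.
19 May 2008 is a Monday and not a listed holiday, so it stands.
The final due date is 19 May 2008.

19 May 2008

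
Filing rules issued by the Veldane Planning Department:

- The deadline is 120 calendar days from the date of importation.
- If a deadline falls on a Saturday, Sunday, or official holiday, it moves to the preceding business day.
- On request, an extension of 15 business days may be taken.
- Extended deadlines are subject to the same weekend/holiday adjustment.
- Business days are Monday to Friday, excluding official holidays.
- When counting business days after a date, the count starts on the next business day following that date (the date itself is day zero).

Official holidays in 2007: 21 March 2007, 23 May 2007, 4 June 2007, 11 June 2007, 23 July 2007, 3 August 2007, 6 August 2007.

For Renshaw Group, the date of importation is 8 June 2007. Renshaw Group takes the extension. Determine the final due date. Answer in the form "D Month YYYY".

From 8 June 2007, 120 calendar days later is 6 October 2007.
6 October 2007 falls on a Saturday. Rolling to the preceding business day gives 5 October 2007, a Friday.
Applying the 15-business-day extension: 15 business days after 5 October 2007 is 26 October 2007.
26 October 2007 is a Friday and not a listed holiday, so it stands.
So the filing is due 26 October 2007.

26 October 2007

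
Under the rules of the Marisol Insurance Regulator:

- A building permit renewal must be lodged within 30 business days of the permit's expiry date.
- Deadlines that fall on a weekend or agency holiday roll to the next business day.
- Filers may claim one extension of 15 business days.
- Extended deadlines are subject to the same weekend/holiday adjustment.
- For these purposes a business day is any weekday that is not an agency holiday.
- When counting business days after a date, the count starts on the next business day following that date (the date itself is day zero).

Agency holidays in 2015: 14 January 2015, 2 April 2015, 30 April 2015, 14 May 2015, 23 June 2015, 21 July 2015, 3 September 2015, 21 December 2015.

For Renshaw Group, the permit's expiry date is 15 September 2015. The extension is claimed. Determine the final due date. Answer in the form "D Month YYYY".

17 November 2015

Starting the day after 15 September 2015 and counting 30 business days lands on 27 October 2015.
27 October 2015 (Tuesday) is already a business day.
The 15-business-day extension runs from 27 October 2015 to 17 November 2015.
Since 17 November 2015 is a Tuesday and not a holiday, the date is unchanged.
The final due date is 17 November 2015.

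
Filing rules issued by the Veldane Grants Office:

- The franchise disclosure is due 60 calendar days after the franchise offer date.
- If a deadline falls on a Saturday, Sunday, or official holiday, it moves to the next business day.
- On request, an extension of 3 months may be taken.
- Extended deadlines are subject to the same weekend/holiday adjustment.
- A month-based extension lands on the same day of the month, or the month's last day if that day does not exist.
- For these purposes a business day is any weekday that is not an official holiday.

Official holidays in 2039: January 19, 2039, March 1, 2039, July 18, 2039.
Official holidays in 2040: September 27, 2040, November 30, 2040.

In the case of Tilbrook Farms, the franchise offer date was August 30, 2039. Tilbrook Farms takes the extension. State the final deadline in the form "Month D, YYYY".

From August 30, 2039, 60 calendar days later is October 29, 2039.
October 29, 2039 falls on a Saturday. Rolling to the next business day gives October 31, 2039, a Monday.
Add 3 months to October 31, 2039: January 31, 2040.
January 31, 2040 falls on a Tuesday, which is a business day, so no adjustment is needed.
The final due date is January 31, 2040.

January 31, 2040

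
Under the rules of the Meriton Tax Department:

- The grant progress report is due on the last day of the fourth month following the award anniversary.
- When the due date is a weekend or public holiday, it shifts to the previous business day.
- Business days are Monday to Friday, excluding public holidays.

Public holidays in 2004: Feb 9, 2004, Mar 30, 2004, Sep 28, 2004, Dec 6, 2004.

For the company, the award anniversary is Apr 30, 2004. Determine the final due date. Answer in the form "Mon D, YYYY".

Aug 31, 2004

4 months after Apr 30, 2004 falls in August 2004; the last day of that month is Aug 31, 2004.
Aug 31, 2004 (Tuesday) is already a business day.
So the filing is due Aug 31, 2004.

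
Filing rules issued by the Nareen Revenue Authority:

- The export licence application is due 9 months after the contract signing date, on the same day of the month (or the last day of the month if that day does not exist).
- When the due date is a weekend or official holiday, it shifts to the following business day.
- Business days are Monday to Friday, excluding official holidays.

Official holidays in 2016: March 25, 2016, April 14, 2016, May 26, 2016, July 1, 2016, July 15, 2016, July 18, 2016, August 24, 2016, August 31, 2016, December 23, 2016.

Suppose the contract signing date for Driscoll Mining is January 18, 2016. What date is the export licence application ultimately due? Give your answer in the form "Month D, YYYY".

October 18, 2016

9 months after January 18, 2016, on the same day of the month, is October 18, 2016.
October 18, 2016 falls on a Tuesday, which is a business day, so no adjustment is needed.
Final deadline: October 18, 2016.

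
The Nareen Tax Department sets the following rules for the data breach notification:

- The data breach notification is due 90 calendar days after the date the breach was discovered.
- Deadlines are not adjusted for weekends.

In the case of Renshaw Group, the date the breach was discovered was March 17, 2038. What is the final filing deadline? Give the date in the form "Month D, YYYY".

June 15, 2038

90 calendar days after March 17, 2038 is June 15, 2038.
No adjustment is made for weekends or holidays, so June 15, 2038 stands.
Final deadline: June 15, 2038.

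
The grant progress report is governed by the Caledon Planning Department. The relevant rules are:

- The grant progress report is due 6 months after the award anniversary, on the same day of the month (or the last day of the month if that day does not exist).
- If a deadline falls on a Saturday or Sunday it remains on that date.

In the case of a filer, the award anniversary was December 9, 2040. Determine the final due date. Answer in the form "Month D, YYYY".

6 months after December 9, 2040, on the same day of the month, is June 9, 2041.
June 9, 2041 falls on a Sunday. The rules make no weekend/holiday allowance, so it remains June 9, 2041.
The final due date is June 9, 2041.

June 9, 2041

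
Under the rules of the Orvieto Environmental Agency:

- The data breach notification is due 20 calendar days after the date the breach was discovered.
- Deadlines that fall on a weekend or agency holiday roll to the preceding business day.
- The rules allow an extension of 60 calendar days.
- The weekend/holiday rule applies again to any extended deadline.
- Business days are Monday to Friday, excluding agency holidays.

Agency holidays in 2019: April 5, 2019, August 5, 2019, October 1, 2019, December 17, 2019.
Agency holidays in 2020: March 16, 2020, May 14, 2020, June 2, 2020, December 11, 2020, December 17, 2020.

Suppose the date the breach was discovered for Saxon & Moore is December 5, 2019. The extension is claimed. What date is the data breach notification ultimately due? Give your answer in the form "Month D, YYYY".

Trigger date December 5, 2019 + 20 calendar days = December 25, 2019.
Since December 25, 2019 is a Wednesday and not a holiday, the date is unchanged.
Add the 60 calendar-day extension to December 25, 2019: February 23, 2020.
February 23, 2020 falls on a Sunday. Rolling to the preceding business day gives February 21, 2020, a Friday.
Final deadline: February 21, 2020.

February 21, 2020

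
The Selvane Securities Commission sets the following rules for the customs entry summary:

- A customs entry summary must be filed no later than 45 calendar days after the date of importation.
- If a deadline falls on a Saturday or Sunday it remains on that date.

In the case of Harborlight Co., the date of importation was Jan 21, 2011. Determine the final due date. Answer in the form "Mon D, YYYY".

Adding 45 calendar days to Jan 21, 2011 gives Mar 7, 2011.
No adjustment is made for weekends or holidays, so Mar 7, 2011 stands.
So the filing is due Mar 7, 2011.

Mar 7, 2011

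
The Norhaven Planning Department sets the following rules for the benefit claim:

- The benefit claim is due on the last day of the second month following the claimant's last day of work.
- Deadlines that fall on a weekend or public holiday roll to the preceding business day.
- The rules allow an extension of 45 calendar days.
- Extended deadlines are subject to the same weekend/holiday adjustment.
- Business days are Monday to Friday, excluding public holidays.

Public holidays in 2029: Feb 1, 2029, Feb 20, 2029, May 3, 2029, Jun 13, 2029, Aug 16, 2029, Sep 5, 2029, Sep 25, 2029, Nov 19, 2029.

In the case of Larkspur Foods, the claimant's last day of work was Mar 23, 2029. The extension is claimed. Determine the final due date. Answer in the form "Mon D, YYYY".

2 months after Mar 23, 2029 is May 2029; that month ends on May 31, 2029.
May 31, 2029 is a Thursday and not a listed holiday, so it stands.
With the 45-day extension, May 31, 2029 becomes Jul 15, 2029.
Jul 15, 2029 falls on a Sunday. Rolling to the preceding business day gives Jul 13, 2029, a Friday.
Deadline: Jul 13, 2029.

Jul 13, 2029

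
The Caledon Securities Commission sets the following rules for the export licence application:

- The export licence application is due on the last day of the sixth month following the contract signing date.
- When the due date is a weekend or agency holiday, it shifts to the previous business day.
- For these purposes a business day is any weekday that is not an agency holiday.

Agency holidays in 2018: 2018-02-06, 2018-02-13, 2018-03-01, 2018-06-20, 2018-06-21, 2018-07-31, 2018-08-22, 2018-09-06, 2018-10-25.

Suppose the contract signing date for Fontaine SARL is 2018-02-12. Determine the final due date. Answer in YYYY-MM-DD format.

2018-08-31

6 months after 2018-02-12 is August 2018; that month ends on 2018-08-31.
2018-08-31 falls on a Friday, which is a business day, so no adjustment is needed.
The final due date is 2018-08-31.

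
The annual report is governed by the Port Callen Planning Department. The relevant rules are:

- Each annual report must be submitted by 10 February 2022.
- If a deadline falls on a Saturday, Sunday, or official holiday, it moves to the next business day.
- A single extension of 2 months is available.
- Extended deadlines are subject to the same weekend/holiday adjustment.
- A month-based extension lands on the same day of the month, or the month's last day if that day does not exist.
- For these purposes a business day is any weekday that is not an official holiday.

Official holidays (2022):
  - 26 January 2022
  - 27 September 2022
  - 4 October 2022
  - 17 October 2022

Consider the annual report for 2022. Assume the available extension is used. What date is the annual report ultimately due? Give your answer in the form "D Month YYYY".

11 April 2022

Start from the fixed due date, 10 February 2022.
10 February 2022 falls on a Thursday, which is a business day, so no adjustment is needed.
Applying the 2 months extension: 2 months after 10 February 2022 is 10 April 2022.
10 April 2022 is a Sunday, so it moves to the next business day, 11 April 2022 (Monday).
Final deadline: 11 April 2022.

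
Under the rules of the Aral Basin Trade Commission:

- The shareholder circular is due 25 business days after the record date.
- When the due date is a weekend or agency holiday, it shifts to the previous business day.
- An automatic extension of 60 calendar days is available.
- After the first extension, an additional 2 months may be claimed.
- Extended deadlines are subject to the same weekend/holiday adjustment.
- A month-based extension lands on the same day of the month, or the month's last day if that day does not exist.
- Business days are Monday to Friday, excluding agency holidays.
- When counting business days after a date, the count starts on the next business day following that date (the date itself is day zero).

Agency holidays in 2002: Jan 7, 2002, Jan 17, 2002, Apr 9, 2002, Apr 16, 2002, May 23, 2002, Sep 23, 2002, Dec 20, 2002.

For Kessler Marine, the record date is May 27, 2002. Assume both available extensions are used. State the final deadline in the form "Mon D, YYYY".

Oct 30, 2002

Starting the day after May 27, 2002 and counting 25 business days lands on Jul 1, 2002.
Jul 1, 2002 (Monday) is already a business day.
The 60-calendar-day extension moves the deadline from Jul 1, 2002 to Aug 30, 2002.
Since Aug 30, 2002 is a Friday and not a holiday, the date is unchanged.
The 2 months extension carries Aug 30, 2002 to Oct 30, 2002.
Since Oct 30, 2002 is a Wednesday and not a holiday, the date is unchanged.
The final due date is Oct 30, 2002.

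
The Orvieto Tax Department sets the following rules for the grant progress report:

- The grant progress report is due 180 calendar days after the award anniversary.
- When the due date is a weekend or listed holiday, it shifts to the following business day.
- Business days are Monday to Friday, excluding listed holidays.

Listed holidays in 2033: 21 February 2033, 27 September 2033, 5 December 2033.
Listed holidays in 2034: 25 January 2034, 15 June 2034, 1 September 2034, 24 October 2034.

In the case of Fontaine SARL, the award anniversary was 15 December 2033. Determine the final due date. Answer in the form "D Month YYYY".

13 June 2034

Adding 180 calendar days to 15 December 2033 gives 13 June 2034.
13 June 2034 is a Tuesday and not a listed holiday, so it stands.
Deadline: 13 June 2034.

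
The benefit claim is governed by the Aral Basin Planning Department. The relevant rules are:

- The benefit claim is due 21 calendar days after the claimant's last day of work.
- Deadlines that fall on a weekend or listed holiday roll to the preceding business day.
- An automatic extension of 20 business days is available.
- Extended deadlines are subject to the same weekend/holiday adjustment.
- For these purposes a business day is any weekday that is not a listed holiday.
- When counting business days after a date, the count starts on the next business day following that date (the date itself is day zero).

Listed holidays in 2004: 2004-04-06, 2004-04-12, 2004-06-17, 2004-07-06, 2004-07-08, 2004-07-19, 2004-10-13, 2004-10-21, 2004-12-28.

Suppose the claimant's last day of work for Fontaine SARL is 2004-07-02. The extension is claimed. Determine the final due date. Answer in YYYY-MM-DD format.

2004-08-20

Trigger date 2004-07-02 + 21 calendar days = 2004-07-23.
2004-07-23 falls on a Friday, which is a business day, so no adjustment is needed.
The 20-business-day extension runs from 2004-07-23 to 2004-08-20.
2004-08-20 falls on a Friday, which is a business day, so no adjustment is needed.
Final deadline: 2004-08-20.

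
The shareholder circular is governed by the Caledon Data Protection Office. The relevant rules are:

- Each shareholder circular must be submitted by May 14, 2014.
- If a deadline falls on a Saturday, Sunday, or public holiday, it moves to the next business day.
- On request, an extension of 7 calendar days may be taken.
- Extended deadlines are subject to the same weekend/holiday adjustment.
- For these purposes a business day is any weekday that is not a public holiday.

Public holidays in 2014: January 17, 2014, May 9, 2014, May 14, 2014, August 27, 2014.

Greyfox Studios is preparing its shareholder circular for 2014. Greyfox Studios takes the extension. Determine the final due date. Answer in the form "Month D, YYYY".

May 22, 2014

The statutory due date is May 14, 2014.
May 14, 2014 is a listed holiday, so it moves to the next business day, May 15, 2014 (Thursday).
The 7-calendar-day extension moves the deadline from May 15, 2014 to May 22, 2014.
May 22, 2014 falls on a Thursday, which is a business day, so no adjustment is needed.
Final deadline: May 22, 2014.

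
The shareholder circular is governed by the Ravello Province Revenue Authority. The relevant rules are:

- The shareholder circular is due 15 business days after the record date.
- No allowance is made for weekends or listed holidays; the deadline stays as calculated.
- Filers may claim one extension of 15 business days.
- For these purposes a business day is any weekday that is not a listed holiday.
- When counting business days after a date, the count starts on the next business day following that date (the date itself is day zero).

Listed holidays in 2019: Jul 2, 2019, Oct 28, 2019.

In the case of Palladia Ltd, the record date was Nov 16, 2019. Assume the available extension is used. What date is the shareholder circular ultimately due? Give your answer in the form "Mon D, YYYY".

Dec 27, 2019

15 business days after Nov 16, 2019, excluding weekends and holidays, is Dec 6, 2019.
No adjustment is made for weekends or holidays, so Dec 6, 2019 stands.
Counting 15 further business days from Dec 6, 2019 reaches Dec 27, 2019.
Dec 27, 2019 falls on a Friday. The rules make no weekend/holiday allowance, so it remains Dec 27, 2019.
The final due date is Dec 27, 2019.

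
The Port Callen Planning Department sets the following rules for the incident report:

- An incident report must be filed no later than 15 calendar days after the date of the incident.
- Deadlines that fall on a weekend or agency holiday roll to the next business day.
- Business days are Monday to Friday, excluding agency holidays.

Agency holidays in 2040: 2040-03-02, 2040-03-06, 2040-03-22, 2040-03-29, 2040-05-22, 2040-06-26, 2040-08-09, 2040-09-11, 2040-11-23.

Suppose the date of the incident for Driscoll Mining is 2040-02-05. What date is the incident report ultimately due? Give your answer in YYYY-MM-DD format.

2040-02-20

15 calendar days after 2040-02-05 is 2040-02-20.
2040-02-20 is a Monday and not a listed holiday, so it stands.
So the filing is due 2040-02-20.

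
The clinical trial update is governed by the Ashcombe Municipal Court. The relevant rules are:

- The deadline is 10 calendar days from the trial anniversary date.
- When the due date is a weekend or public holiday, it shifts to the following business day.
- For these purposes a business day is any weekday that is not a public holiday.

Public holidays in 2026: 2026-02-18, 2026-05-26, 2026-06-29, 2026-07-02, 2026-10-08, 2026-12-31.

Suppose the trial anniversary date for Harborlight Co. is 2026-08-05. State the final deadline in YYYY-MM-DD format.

2026-08-17

From 2026-08-05, 10 calendar days later is 2026-08-15.
2026-08-15 is a Saturday, so it moves to the next business day, 2026-08-17 (Monday).
The final due date is 2026-08-17.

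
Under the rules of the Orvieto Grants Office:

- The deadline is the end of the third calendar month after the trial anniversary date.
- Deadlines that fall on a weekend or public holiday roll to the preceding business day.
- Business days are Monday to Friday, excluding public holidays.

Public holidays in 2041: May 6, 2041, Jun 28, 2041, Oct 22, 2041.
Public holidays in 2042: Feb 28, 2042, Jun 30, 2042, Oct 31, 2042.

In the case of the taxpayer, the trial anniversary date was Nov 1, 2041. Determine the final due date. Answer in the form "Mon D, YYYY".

The third month after Nov 1, 2041 is February 2042, whose last day is Feb 28, 2042.
Feb 28, 2042 is a listed holiday, so it moves to the preceding business day, Feb 27, 2042 (Thursday).
Deadline: Feb 27, 2042.

Feb 27, 2042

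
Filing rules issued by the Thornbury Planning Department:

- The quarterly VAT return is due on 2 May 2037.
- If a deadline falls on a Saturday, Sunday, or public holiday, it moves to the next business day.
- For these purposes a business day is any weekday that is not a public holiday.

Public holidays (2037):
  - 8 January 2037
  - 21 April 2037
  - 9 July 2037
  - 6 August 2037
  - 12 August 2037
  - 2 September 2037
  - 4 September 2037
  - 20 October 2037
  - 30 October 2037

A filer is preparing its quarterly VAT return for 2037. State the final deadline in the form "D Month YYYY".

The stated deadline is 2 May 2037.
2 May 2037 is a Saturday, so it moves to the next business day, 4 May 2037 (Monday).
So the filing is due 4 May 2037.

4 May 2037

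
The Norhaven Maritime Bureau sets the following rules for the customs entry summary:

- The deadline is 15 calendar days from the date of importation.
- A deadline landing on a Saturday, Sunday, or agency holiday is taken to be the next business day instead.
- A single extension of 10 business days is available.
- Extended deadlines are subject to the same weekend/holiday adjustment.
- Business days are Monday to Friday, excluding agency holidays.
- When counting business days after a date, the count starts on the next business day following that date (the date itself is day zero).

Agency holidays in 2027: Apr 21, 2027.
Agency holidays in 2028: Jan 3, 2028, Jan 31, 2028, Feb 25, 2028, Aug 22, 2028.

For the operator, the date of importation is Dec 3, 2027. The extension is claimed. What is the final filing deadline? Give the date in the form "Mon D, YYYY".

15 calendar days after Dec 3, 2027 is Dec 18, 2027.
Because Dec 18, 2027 is a Saturday, the deadline becomes Dec 20, 2027 (Monday).
Counting 10 further business days from Dec 20, 2027 reaches Jan 4, 2028.
Jan 4, 2028 is a Tuesday and not a listed holiday, so it stands.
Deadline: Jan 4, 2028.

Jan 4, 2028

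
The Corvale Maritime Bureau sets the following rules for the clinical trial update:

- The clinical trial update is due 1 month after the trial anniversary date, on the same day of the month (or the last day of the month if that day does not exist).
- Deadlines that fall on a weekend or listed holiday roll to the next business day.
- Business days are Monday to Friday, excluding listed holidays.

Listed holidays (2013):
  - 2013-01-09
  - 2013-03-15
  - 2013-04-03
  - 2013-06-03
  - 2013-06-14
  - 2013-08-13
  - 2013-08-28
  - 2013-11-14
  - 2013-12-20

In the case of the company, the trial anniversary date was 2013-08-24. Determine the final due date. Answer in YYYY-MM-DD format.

2013-09-24

1 month from 2013-08-24 is 2013-09-24.
2013-09-24 (Tuesday) is already a business day.
Deadline: 2013-09-24.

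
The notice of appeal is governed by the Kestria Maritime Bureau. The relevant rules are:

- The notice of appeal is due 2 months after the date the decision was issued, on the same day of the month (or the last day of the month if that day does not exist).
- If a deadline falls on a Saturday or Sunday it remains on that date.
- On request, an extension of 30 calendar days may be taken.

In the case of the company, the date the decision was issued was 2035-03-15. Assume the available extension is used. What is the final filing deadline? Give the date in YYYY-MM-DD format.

2035-06-14

Moving 2 months forward from 2035-03-15 on the corresponding day gives 2035-05-15.
2035-05-15 is a Tuesday; no weekend or holiday adjustment applies.
Add the 30 calendar-day extension to 2035-05-15: 2035-06-14.
2035-06-14 falls on a Thursday. The rules make no weekend/holiday allowance, so it remains 2035-06-14.
Deadline: 2035-06-14.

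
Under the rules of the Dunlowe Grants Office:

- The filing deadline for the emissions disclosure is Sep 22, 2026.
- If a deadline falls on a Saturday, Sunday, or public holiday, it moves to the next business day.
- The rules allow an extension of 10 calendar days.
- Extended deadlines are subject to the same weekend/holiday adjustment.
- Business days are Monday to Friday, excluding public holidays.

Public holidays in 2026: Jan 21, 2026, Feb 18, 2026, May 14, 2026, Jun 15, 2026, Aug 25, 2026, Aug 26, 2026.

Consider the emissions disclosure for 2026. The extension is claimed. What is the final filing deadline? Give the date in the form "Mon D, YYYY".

Start from the fixed due date, Sep 22, 2026.
Sep 22, 2026 falls on a Tuesday, which is a business day, so no adjustment is needed.
Add the 10 calendar-day extension to Sep 22, 2026: Oct 2, 2026.
Oct 2, 2026 falls on a Friday, which is a business day, so no adjustment is needed.
Final deadline: Oct 2, 2026.

Oct 2, 2026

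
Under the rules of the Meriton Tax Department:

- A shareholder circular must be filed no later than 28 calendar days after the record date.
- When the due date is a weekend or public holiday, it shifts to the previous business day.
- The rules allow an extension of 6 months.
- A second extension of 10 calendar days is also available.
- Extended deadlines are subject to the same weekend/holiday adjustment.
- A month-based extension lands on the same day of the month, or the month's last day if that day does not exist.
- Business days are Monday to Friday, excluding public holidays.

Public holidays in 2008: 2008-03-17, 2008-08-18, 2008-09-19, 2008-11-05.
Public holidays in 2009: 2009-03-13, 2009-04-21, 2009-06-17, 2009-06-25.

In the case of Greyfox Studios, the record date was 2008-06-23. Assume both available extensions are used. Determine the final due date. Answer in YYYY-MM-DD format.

Adding 28 calendar days to 2008-06-23 gives 2008-07-21.
2008-07-21 (Monday) is already a business day.
Add 6 months to 2008-07-21: 2009-01-21.
2009-01-21 (Wednesday) is already a business day.
With the 10-day extension, 2009-01-21 becomes 2009-01-31.
2009-01-31 is a Saturday, so it moves to the preceding business day, 2009-01-30 (Friday).
Final deadline: 2009-01-30.

2009-01-30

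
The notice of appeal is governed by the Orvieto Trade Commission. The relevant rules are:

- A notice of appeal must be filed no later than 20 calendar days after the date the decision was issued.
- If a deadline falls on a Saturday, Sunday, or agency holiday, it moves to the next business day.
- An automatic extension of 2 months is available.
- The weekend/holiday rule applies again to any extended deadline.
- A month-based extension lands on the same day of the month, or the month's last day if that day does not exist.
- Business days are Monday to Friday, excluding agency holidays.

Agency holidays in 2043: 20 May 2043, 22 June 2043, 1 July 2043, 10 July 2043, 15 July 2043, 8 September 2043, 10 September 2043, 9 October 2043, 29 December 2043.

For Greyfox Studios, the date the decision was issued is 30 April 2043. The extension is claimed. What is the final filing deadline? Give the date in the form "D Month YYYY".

20 calendar days after 30 April 2043 is 20 May 2043.
20 May 2043 falls on a listed holiday. Rolling to the next business day gives 21 May 2043, a Thursday.
The 2 months extension carries 21 May 2043 to 21 July 2043.
21 July 2043 (Tuesday) is already a business day.
Final deadline: 21 July 2043.

21 July 2043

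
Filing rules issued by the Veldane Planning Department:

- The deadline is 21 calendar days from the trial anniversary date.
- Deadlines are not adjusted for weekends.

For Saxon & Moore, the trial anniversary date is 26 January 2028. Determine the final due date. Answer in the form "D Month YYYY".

Adding 21 calendar days to 26 January 2028 gives 16 February 2028.
16 February 2028 is a Wednesday; no weekend or holiday adjustment applies.
Deadline: 16 February 2028.

16 February 2028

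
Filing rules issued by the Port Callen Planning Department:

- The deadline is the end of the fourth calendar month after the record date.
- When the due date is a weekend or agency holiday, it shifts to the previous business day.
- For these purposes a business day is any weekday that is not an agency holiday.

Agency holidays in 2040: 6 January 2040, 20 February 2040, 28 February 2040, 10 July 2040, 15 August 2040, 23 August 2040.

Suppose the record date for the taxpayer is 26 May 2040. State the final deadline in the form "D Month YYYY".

4 months after 26 May 2040 is September 2040; that month ends on 30 September 2040.
30 September 2040 is a Sunday, so it moves to the preceding business day, 28 September 2040 (Friday).
Final deadline: 28 September 2040.

28 September 2040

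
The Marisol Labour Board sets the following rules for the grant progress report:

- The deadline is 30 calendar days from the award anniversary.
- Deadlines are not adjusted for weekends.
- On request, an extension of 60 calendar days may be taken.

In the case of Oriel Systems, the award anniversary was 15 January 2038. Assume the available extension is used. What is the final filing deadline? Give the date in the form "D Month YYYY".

Adding 30 calendar days to 15 January 2038 gives 14 February 2038.
14 February 2038 falls on a Sunday. The rules make no weekend/holiday allowance, so it remains 14 February 2038.
Applying the 60-calendar-day extension: 14 February 2038 + 60 days = 15 April 2038.
15 April 2038 is a Thursday; no weekend or holiday adjustment applies.
Final deadline: 15 April 2038.

15 April 2038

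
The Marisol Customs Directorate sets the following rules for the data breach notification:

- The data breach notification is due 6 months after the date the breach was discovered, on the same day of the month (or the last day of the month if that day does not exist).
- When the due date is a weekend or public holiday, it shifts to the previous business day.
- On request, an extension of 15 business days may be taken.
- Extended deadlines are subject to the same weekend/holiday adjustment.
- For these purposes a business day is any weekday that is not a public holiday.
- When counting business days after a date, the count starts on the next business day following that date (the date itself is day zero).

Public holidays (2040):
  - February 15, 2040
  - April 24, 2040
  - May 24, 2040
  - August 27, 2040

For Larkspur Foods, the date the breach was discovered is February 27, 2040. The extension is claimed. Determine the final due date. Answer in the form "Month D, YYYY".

September 17, 2040

6 months from February 27, 2040 is August 27, 2040.
August 27, 2040 is a listed holiday; the preceding business day is August 24, 2040 (Friday).
Applying the 15-business-day extension: 15 business days after August 24, 2040 is September 17, 2040.
September 17, 2040 is a Monday and not a listed holiday, so it stands.
So the filing is due September 17, 2040.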